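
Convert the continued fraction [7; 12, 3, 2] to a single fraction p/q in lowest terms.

Fold from the inside: start with 2/1.
  3 + 1/2 = 7/2
  12 + 2/7 = 86/7
  7 + 7/86 = 609/86

609/86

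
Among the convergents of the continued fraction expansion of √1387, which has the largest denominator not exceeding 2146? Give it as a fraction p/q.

45622/1225

√1387 = [37; 4, 8, 37, 8, 4, 74, …] (period length 6).
Convergents:
  p_0/q_0 = 37/1
  p_1/q_1 = 149/4
  p_2/q_2 = 1229/33
  p_3/q_3 = 45622/1225
  p_4/q_4 = 366205/9833
q_3 = 1225 ≤ 2146 < 9833 = q_4, so the answer is 45622/1225.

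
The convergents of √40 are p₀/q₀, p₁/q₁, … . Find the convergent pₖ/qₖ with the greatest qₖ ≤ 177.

721/114

√40 = [6; 3, 12, …] (period length 2).
Convergents:
  p_0/q_0 = 6/1
  p_1/q_1 = 19/3
  p_2/q_2 = 234/37
  p_3/q_3 = 721/114
  p_4/q_4 = 8886/1405
q_3 = 114 ≤ 177 < 1405 = q_4, so the answer is 721/114.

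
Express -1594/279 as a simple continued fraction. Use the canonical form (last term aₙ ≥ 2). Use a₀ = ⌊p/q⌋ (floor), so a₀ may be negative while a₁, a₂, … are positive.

-1594 = -6·279 + 80
279 = 3·80 + 39
80 = 2·39 + 2
39 = 19·2 + 1
2 = 2·1 + 0  (stop)
So -1594/279 = [-6; 3, 2, 19, 2].

[-6; 3, 2, 19, 2]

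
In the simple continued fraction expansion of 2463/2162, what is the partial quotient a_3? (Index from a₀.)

2

2463 = 1·2162 + 301   →  a_0 = 1
2162 = 7·301 + 55   →  a_1 = 7
301 = 5·55 + 26   →  a_2 = 5
55 = 2·26 + 3   →  a_3 = 2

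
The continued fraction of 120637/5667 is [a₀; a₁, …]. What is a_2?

120637 = 21·5667 + 1630   →  a_0 = 21
5667 = 3·1630 + 777   →  a_1 = 3
1630 = 2·777 + 76   →  a_2 = 2

2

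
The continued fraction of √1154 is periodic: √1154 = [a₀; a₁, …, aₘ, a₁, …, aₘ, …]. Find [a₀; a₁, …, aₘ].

[33; 1, 32, 1, 66]

a₀ = ⌊√1154⌋ = 33.
With m₀=0, d₀=1 and mₖ₊₁ = dₖaₖ − mₖ, dₖ₊₁ = (n − mₖ₊₁²)/dₖ, aₖ₊₁ = ⌊(a₀+mₖ₊₁)/dₖ₊₁⌋:
  k=1: m=33, d=65, a=1
  k=2: m=32, d=2, a=32
  k=3: m=32, d=65, a=1
  k=4: m=33, d=1, a=66
d=1 and a=2a₀=66 at k=4, so the next step gives (m, d) = (33, 65) again — its k=1 value — and the period has length 4.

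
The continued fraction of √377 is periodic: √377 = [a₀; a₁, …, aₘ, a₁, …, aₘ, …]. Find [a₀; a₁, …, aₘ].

[19; 2, 2, 2, 38]

a₀ = ⌊√377⌋ = 19.
With m₀=0, d₀=1 and mₖ₊₁ = dₖaₖ − mₖ, dₖ₊₁ = (n − mₖ₊₁²)/dₖ, aₖ₊₁ = ⌊(a₀+mₖ₊₁)/dₖ₊₁⌋:
  k=1: m=19, d=16, a=2
  k=2: m=13, d=13, a=2
  k=3: m=13, d=16, a=2
  k=4: m=19, d=1, a=38
d=1 and a=2a₀=38 at k=4, so the next step gives (m, d) = (19, 16) again — its k=1 value — and the period has length 4.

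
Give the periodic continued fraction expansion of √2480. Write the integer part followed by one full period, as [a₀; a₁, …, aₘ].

a₀ = ⌊√2480⌋ = 49.
With m₀=0, d₀=1 and mₖ₊₁ = dₖaₖ − mₖ, dₖ₊₁ = (n − mₖ₊₁²)/dₖ, aₖ₊₁ = ⌊(a₀+mₖ₊₁)/dₖ₊₁⌋:
  k=1: m=49, d=79, a=1
  k=2: m=30, d=20, a=3
  k=3: m=30, d=79, a=1
  k=4: m=49, d=1, a=98
d=1 and a=2a₀=98 at k=4, so the next step gives (m, d) = (49, 79) again — its k=1 value — and the period has length 4.

[49; 1, 3, 1, 98]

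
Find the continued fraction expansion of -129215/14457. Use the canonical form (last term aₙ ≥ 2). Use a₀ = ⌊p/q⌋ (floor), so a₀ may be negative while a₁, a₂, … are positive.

-129215 = -9*14457 + 898
14457 = 16*898 + 89
898 = 10*89 + 8
89 = 11*8 + 1
8 = 8*1 + 0  (stop)
So -129215/14457 = [-9; 16, 10, 11, 8].

[-9; 16, 10, 11, 8]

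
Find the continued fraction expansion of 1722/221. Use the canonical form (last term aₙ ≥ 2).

[7; 1, 3, 1, 4, 9]

1722 = 7×221 + 175
221 = 1×175 + 46
175 = 3×46 + 37
46 = 1×37 + 9
37 = 4×9 + 1
9 = 9×1 + 0  (stop)
So 1722/221 = [7; 1, 3, 1, 4, 9].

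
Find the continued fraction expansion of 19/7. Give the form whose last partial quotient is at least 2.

19 = 2·7 + 5
7 = 1·5 + 2
5 = 2·2 + 1
2 = 2·1 + 0  (stop)
So 19/7 = [2; 1, 2, 2].

[2; 1, 2, 2]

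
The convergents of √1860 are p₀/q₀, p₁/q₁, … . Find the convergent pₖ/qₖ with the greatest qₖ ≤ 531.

15871/368

√1860 = [43; 7, 1, 4, 1, 7, 86, …] (period length 6).
Convergents:
  p_0/q_0 = 43/1
  p_1/q_1 = 302/7
  p_2/q_2 = 345/8
  p_3/q_3 = 1682/39
  p_4/q_4 = 2027/47
  p_5/q_5 = 15871/368
  p_6/q_6 = 1366933/31695
q_5 = 368 ≤ 531 < 31695 = q_6, so the answer is 15871/368.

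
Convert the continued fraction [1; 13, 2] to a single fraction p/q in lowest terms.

Using pₖ = aₖpₖ₋₁ + pₖ₋₂ and qₖ = aₖqₖ₋₁ + qₖ₋₂:
  k=0: a=1, p=1, q=1
  k=1: a=13, p=14, q=13
  k=2: a=2, p=29, q=27

29/27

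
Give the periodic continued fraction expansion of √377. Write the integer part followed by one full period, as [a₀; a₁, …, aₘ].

a₀ = ⌊√377⌋ = 19.
With m₀=0, d₀=1 and mₖ₊₁ = dₖaₖ − mₖ, dₖ₊₁ = (n − mₖ₊₁²)/dₖ, aₖ₊₁ = ⌊(a₀+mₖ₊₁)/dₖ₊₁⌋:
  k=1: m=19, d=16, a=2
  k=2: m=13, d=13, a=2
  k=3: m=13, d=16, a=2
  k=4: m=19, d=1, a=38
d=1 and a=2a₀=38 at k=4, so the next step gives (m, d) = (19, 16) again — its k=1 value — and the period has length 4.

[19; 2, 2, 2, 38]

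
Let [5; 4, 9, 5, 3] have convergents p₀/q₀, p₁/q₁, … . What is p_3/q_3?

991/189

Using pₖ = aₖpₖ₋₁ + pₖ₋₂, qₖ = aₖqₖ₋₁ + qₖ₋₂ (with p₋₁=1, p₋₂=0, q₋₁=0, q₋₂=1):
  k=0: a=5, p=5, q=1
  k=1: a=4, p=21, q=4
  k=2: a=9, p=194, q=37
  k=3: a=5, p=991, q=189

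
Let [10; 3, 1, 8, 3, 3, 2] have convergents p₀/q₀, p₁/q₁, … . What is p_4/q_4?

Using pₖ = aₖpₖ₋₁ + pₖ₋₂, qₖ = aₖqₖ₋₁ + qₖ₋₂ (with p₋₁=1, p₋₂=0, q₋₁=0, q₋₂=1):
  k=0: a=10, p=10, q=1
  k=1: a=3, p=31, q=3
  k=2: a=1, p=41, q=4
  k=3: a=8, p=359, q=35
  k=4: a=3, p=1118, q=109

1118/109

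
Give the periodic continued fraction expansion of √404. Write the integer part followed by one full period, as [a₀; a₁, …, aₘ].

a₀ = ⌊√404⌋ = 20.
With m₀=0, d₀=1 and mₖ₊₁ = dₖaₖ − mₖ, dₖ₊₁ = (n − mₖ₊₁²)/dₖ, aₖ₊₁ = ⌊(a₀+mₖ₊₁)/dₖ₊₁⌋:
  k=1: m=20, d=4, a=10
  k=2: m=20, d=1, a=40
d=1 and a=2a₀=40 at k=2, so the next step gives (m, d) = (20, 4) again — its k=1 value — and the period has length 2.

[20; 10, 40]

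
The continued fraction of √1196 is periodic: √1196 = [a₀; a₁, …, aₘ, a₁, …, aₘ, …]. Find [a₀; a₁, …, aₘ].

a₀ = ⌊√1196⌋ = 34.
With m₀=0, d₀=1 and mₖ₊₁ = dₖaₖ − mₖ, dₖ₊₁ = (n − mₖ₊₁²)/dₖ, aₖ₊₁ = ⌊(a₀+mₖ₊₁)/dₖ₊₁⌋:
  k=1: m=34, d=40, a=1
  k=2: m=6, d=29, a=1
  k=3: m=23, d=23, a=2
  k=4: m=23, d=29, a=1
  k=5: m=6, d=40, a=1
  k=6: m=34, d=1, a=68
d=1 and a=2a₀=68 at k=6, so the next step gives (m, d) = (34, 40) again — its k=1 value — and the period has length 6.

[34; 1, 1, 2, 1, 1, 68]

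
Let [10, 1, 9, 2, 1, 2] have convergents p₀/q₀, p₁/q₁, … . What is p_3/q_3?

Using pₖ = aₖpₖ₋₁ + pₖ₋₂, qₖ = aₖqₖ₋₁ + qₖ₋₂ (with p₋₁=1, p₋₂=0, q₋₁=0, q₋₂=1):
  k=0: a=10, p=10, q=1
  k=1: a=1, p=11, q=1
  k=2: a=9, p=109, q=10
  k=3: a=2, p=229, q=21

229/21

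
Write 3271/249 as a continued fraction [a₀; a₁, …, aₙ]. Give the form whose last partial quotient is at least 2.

[13; 7, 3, 11]

3271 = 13*249 + 34
249 = 7*34 + 11
34 = 3*11 + 1
11 = 11*1 + 0  (stop)
So 3271/249 = [13; 7, 3, 11].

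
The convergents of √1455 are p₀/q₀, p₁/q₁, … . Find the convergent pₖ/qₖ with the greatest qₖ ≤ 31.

√1455 = [38; 6, 1, 11, 1, 6, 76, …] (period length 6).
Convergents:
  p_0/q_0 = 38/1
  p_1/q_1 = 229/6
  p_2/q_2 = 267/7
  p_3/q_3 = 3166/83
q_2 = 7 ≤ 31 < 83 = q_3, so the answer is 267/7.

267/7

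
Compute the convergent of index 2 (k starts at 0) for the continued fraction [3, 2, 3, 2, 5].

Using pₖ = aₖpₖ₋₁ + pₖ₋₂, qₖ = aₖqₖ₋₁ + qₖ₋₂ (with p₋₁=1, p₋₂=0, q₋₁=0, q₋₂=1):
  k=0: a=3, p=3, q=1
  k=1: a=2, p=7, q=2
  k=2: a=3, p=24, q=7

24/7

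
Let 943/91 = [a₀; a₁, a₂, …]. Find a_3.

943 = 10·91 + 33   →  a_0 = 10
91 = 2·33 + 25   →  a_1 = 2
33 = 1·25 + 8   →  a_2 = 1
25 = 3·8 + 1   →  a_3 = 3

3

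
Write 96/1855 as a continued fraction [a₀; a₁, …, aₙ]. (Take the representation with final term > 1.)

[0; 19, 3, 10, 3]

96 = 0*1855 + 96
1855 = 19*96 + 31
96 = 3*31 + 3
31 = 10*3 + 1
3 = 3*1 + 0  (stop)
So 96/1855 = [0; 19, 3, 10, 3].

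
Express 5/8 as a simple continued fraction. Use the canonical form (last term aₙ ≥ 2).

[0; 1, 1, 1, 2]

5 = 0×8 + 5
8 = 1×5 + 3
5 = 1×3 + 2
3 = 1×2 + 1
2 = 2×1 + 0  (stop)
So 5/8 = [0; 1, 1, 1, 2].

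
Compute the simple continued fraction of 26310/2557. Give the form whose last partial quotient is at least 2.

[10; 3, 2, 5, 9, 2, 3]

26310 = 10*2557 + 740
2557 = 3*740 + 337
740 = 2*337 + 66
337 = 5*66 + 7
66 = 9*7 + 3
7 = 2*3 + 1
3 = 3*1 + 0  (stop)
So 26310/2557 = [10; 3, 2, 5, 9, 2, 3].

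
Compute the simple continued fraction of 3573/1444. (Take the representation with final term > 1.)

3573 = 2×1444 + 685
1444 = 2×685 + 74
685 = 9×74 + 19
74 = 3×19 + 17
19 = 1×17 + 2
17 = 8×2 + 1
2 = 2×1 + 0  (stop)
So 3573/1444 = [2; 2, 9, 3, 1, 8, 2].

[2; 2, 9, 3, 1, 8, 2]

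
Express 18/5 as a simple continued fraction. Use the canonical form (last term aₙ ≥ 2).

[3; 1, 1, 2]

18 = 3*5 + 3
5 = 1*3 + 2
3 = 1*2 + 1
2 = 2*1 + 0  (stop)
So 18/5 = [3; 1, 1, 2].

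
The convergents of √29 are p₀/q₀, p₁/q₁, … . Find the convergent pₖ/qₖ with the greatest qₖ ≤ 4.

16/3

√29 = [5; 2, 1, 1, 2, 10, …] (period length 5).
Convergents:
  p_0/q_0 = 5/1
  p_1/q_1 = 11/2
  p_2/q_2 = 16/3
  p_3/q_3 = 27/5
q_2 = 3 ≤ 4 < 5 = q_3, so the answer is 16/3.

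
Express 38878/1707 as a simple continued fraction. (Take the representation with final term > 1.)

38878 = 22×1707 + 1324
1707 = 1×1324 + 383
1324 = 3×383 + 175
383 = 2×175 + 33
175 = 5×33 + 10
33 = 3×10 + 3
10 = 3×3 + 1
3 = 3×1 + 0  (stop)
So 38878/1707 = [22; 1, 3, 2, 5, 3, 3, 3].

[22; 1, 3, 2, 5, 3, 3, 3]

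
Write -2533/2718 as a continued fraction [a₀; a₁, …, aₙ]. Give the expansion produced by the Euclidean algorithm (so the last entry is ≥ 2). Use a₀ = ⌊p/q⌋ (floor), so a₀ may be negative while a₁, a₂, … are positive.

[-1; 14, 1, 2, 4, 14]

-2533 = -1*2718 + 185
2718 = 14*185 + 128
185 = 1*128 + 57
128 = 2*57 + 14
57 = 4*14 + 1
14 = 14*1 + 0  (stop)
So -2533/2718 = [-1; 14, 1, 2, 4, 14].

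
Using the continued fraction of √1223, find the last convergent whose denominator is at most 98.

1224/35

√1223 = [34; 1, 33, 1, 68, …] (period length 4).
Convergents:
  p_0/q_0 = 34/1
  p_1/q_1 = 35/1
  p_2/q_2 = 1189/34
  p_3/q_3 = 1224/35
  p_4/q_4 = 84421/2414
q_3 = 35 ≤ 98 < 2414 = q_4, so the answer is 1224/35.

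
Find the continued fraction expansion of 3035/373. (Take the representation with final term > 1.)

3035 = 8·373 + 51
373 = 7·51 + 16
51 = 3·16 + 3
16 = 5·3 + 1
3 = 3·1 + 0  (stop)
So 3035/373 = [8; 7, 3, 5, 3].

[8; 7, 3, 5, 3]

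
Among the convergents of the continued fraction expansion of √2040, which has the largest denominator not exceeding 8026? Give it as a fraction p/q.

√2040 = [45; 6, 90, …] (period length 2).
Convergents:
  p_0/q_0 = 45/1
  p_1/q_1 = 271/6
  p_2/q_2 = 24435/541
  p_3/q_3 = 146881/3252
  p_4/q_4 = 13243725/293221
q_3 = 3252 ≤ 8026 < 293221 = q_4, so the answer is 146881/3252.

146881/3252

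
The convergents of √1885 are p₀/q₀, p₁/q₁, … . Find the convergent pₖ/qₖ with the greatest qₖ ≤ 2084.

√1885 = [43; 2, 2, 2, 86, …] (period length 4).
Convergents:
  p_0/q_0 = 43/1
  p_1/q_1 = 87/2
  p_2/q_2 = 217/5
  p_3/q_3 = 521/12
  p_4/q_4 = 45023/1037
  p_5/q_5 = 90567/2086
q_4 = 1037 ≤ 2084 < 2086 = q_5, so the answer is 45023/1037.

45023/1037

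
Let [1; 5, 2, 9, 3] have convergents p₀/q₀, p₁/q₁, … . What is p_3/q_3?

Using pₖ = aₖpₖ₋₁ + pₖ₋₂, qₖ = aₖqₖ₋₁ + qₖ₋₂ (with p₋₁=1, p₋₂=0, q₋₁=0, q₋₂=1):
  k=0: a=1, p=1, q=1
  k=1: a=5, p=6, q=5
  k=2: a=2, p=13, q=11
  k=3: a=9, p=123, q=104

123/104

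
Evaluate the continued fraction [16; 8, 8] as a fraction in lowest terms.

Using pₖ = aₖpₖ₋₁ + pₖ₋₂ and qₖ = aₖqₖ₋₁ + qₖ₋₂:
  k=0: a=16, p=16, q=1
  k=1: a=8, p=129, q=8
  k=2: a=8, p=1048, q=65

1048/65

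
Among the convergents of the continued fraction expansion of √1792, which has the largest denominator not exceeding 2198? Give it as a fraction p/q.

√1792 = [42; 3, 84, …] (period length 2).
Convergents:
  p_0/q_0 = 42/1
  p_1/q_1 = 127/3
  p_2/q_2 = 10710/253
  p_3/q_3 = 32257/762
  p_4/q_4 = 2720298/64261
q_3 = 762 ≤ 2198 < 64261 = q_4, so the answer is 32257/762.

32257/762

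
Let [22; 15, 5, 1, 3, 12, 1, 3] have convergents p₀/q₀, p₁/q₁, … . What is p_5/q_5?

Using pₖ = aₖpₖ₋₁ + pₖ₋₂, qₖ = aₖqₖ₋₁ + qₖ₋₂ (with p₋₁=1, p₋₂=0, q₋₁=0, q₋₂=1):
  k=0: a=22, p=22, q=1
  k=1: a=15, p=331, q=15
  k=2: a=5, p=1677, q=76
  k=3: a=1, p=2008, q=91
  k=4: a=3, p=7701, q=349
  k=5: a=12, p=94420, q=4279

94420/4279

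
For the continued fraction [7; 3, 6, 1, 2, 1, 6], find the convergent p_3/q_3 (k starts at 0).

Using pₖ = aₖpₖ₋₁ + pₖ₋₂, qₖ = aₖqₖ₋₁ + qₖ₋₂ (with p₋₁=1, p₋₂=0, q₋₁=0, q₋₂=1):
  k=0: a=7, p=7, q=1
  k=1: a=3, p=22, q=3
  k=2: a=6, p=139, q=19
  k=3: a=1, p=161, q=22

161/22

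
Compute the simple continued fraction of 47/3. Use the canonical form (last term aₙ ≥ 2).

[15; 1, 2]

47 = 15·3 + 2
3 = 1·2 + 1
2 = 2·1 + 0  (stop)
So 47/3 = [15; 1, 2].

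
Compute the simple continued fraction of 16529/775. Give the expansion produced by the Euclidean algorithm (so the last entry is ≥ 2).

16529 = 21×775 + 254
775 = 3×254 + 13
254 = 19×13 + 7
13 = 1×7 + 6
7 = 1×6 + 1
6 = 6×1 + 0  (stop)
So 16529/775 = [21; 3, 19, 1, 1, 6].

[21; 3, 19, 1, 1, 6]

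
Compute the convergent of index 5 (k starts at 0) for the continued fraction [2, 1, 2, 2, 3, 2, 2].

149/55

Using pₖ = aₖpₖ₋₁ + pₖ₋₂, qₖ = aₖqₖ₋₁ + qₖ₋₂ (with p₋₁=1, p₋₂=0, q₋₁=0, q₋₂=1):
  k=0: a=2, p=2, q=1
  k=1: a=1, p=3, q=1
  k=2: a=2, p=8, q=3
  k=3: a=2, p=19, q=7
  k=4: a=3, p=65, q=24
  k=5: a=2, p=149, q=55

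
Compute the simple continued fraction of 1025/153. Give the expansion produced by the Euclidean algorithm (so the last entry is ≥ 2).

1025 = 6*153 + 107
153 = 1*107 + 46
107 = 2*46 + 15
46 = 3*15 + 1
15 = 15*1 + 0  (stop)
So 1025/153 = [6; 1, 2, 3, 15].

[6; 1, 2, 3, 15]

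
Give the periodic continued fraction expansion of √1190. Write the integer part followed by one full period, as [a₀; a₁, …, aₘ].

a₀ = ⌊√1190⌋ = 34.
With m₀=0, d₀=1 and mₖ₊₁ = dₖaₖ − mₖ, dₖ₊₁ = (n − mₖ₊₁²)/dₖ, aₖ₊₁ = ⌊(a₀+mₖ₊₁)/dₖ₊₁⌋:
  k=1: m=34, d=34, a=2
  k=2: m=34, d=1, a=68
d=1 and a=2a₀=68 at k=2, so the next step gives (m, d) = (34, 34) again — its k=1 value — and the period has length 2.

[34; 2, 68]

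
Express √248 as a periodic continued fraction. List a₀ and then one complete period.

[15; 1, 2, 1, 30]

a₀ = ⌊√248⌋ = 15.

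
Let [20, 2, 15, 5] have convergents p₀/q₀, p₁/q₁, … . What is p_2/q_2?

635/31

Using pₖ = aₖpₖ₋₁ + pₖ₋₂, qₖ = aₖqₖ₋₁ + qₖ₋₂ (with p₋₁=1, p₋₂=0, q₋₁=0, q₋₂=1):
  k=0: a=20, p=20, q=1
  k=1: a=2, p=41, q=2
  k=2: a=15, p=635, q=31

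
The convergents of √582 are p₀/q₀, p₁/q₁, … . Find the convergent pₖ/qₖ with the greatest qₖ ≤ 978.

√582 = [24; 8, 48, …] (period length 2).
Convergents:
  p_0/q_0 = 24/1
  p_1/q_1 = 193/8
  p_2/q_2 = 9288/385
  p_3/q_3 = 74497/3088
q_2 = 385 ≤ 978 < 3088 = q_3, so the answer is 9288/385.

9288/385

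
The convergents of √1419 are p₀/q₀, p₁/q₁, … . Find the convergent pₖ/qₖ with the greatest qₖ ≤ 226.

4219/112

√1419 = [37; 1, 2, 37, 2, 1, 74, …] (period length 6).
Convergents:
  p_0/q_0 = 37/1
  p_1/q_1 = 38/1
  p_2/q_2 = 113/3
  p_3/q_3 = 4219/112
  p_4/q_4 = 8551/227
q_3 = 112 ≤ 226 < 227 = q_4, so the answer is 4219/112.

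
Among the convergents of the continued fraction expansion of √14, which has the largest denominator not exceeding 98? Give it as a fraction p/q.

√14 = [3; 1, 2, 1, 6, …] (period length 4).
Convergents:
  p_0/q_0 = 3/1
  p_1/q_1 = 4/1
  p_2/q_2 = 11/3
  p_3/q_3 = 15/4
  p_4/q_4 = 101/27
  p_5/q_5 = 116/31
  p_6/q_6 = 333/89
  p_7/q_7 = 449/120
q_6 = 89 ≤ 98 < 120 = q_7, so the answer is 333/89.

333/89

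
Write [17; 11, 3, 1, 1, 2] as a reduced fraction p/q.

Using pₖ = aₖpₖ₋₁ + pₖ₋₂ and qₖ = aₖqₖ₋₁ + qₖ₋₂:
  k=0: a=17, p=17, q=1
  k=1: a=11, p=188, q=11
  k=2: a=3, p=581, q=34
  k=3: a=1, p=769, q=45
  k=4: a=1, p=1350, q=79
  k=5: a=2, p=3469, q=203

3469/203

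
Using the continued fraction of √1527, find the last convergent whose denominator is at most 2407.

√1527 = [39; 13, 78, …] (period length 2).
Convergents:
  p_0/q_0 = 39/1
  p_1/q_1 = 508/13
  p_2/q_2 = 39663/1015
  p_3/q_3 = 516127/13208
q_2 = 1015 ≤ 2407 < 13208 = q_3, so the answer is 39663/1015.

39663/1015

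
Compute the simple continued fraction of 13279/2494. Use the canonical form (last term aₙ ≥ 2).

13279 = 5*2494 + 809
2494 = 3*809 + 67
809 = 12*67 + 5
67 = 13*5 + 2
5 = 2*2 + 1
2 = 2*1 + 0  (stop)
So 13279/2494 = [5; 3, 12, 13, 2, 2].

[5; 3, 12, 13, 2, 2]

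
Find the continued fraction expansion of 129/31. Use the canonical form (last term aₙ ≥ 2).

129 = 4·31 + 5
31 = 6·5 + 1
5 = 5·1 + 0  (stop)
So 129/31 = [4; 6, 5].

[4; 6, 5]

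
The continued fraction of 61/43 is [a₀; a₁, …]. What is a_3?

61 = 1·43 + 18   →  a_0 = 1
43 = 2·18 + 7   →  a_1 = 2
18 = 2·7 + 4   →  a_2 = 2
7 = 1·4 + 3   →  a_3 = 1

1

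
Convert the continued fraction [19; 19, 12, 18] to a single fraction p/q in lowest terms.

78896/4141

Fold from the inside: start with 18/1.
  12 + 1/18 = 217/18
  19 + 18/217 = 4141/217
  19 + 217/4141 = 78896/4141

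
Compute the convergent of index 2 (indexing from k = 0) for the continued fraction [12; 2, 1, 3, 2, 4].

Using pₖ = aₖpₖ₋₁ + pₖ₋₂, qₖ = aₖqₖ₋₁ + qₖ₋₂ (with p₋₁=1, p₋₂=0, q₋₁=0, q₋₂=1):
  k=0: a=12, p=12, q=1
  k=1: a=2, p=25, q=2
  k=2: a=1, p=37, q=3

37/3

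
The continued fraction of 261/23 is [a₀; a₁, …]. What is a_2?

261 = 11·23 + 8   →  a_0 = 11
23 = 2·8 + 7   →  a_1 = 2
8 = 1·7 + 1   →  a_2 = 1

1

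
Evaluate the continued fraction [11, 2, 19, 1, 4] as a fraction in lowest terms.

Using pₖ = aₖpₖ₋₁ + pₖ₋₂ and qₖ = aₖqₖ₋₁ + qₖ₋₂:
  k=0: a=11, p=11, q=1
  k=1: a=2, p=23, q=2
  k=2: a=19, p=448, q=39
  k=3: a=1, p=471, q=41
  k=4: a=4, p=2332, q=203

2332/203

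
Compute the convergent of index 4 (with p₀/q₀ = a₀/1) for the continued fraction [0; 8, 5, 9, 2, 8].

Using pₖ = aₖpₖ₋₁ + pₖ₋₂, qₖ = aₖqₖ₋₁ + qₖ₋₂ (with p₋₁=1, p₋₂=0, q₋₁=0, q₋₂=1):
  k=0: a=0, p=0, q=1
  k=1: a=8, p=1, q=8
  k=2: a=5, p=5, q=41
  k=3: a=9, p=46, q=377
  k=4: a=2, p=97, q=795

97/795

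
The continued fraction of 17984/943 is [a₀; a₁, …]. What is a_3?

2

17984 = 19·943 + 67   →  a_0 = 19
943 = 14·67 + 5   →  a_1 = 14
67 = 13·5 + 2   →  a_2 = 13
5 = 2·2 + 1   →  a_3 = 2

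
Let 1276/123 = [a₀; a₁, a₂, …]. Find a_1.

1276 = 10·123 + 46   →  a_0 = 10
123 = 2·46 + 31   →  a_1 = 2

2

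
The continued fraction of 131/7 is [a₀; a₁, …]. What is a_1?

131 = 18·7 + 5   →  a_0 = 18
7 = 1·5 + 2   →  a_1 = 1

1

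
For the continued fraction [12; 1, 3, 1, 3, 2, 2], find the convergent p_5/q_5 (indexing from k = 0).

Using pₖ = aₖpₖ₋₁ + pₖ₋₂, qₖ = aₖqₖ₋₁ + qₖ₋₂ (with p₋₁=1, p₋₂=0, q₋₁=0, q₋₂=1):
  k=0: a=12, p=12, q=1
  k=1: a=1, p=13, q=1
  k=2: a=3, p=51, q=4
  k=3: a=1, p=64, q=5
  k=4: a=3, p=243, q=19
  k=5: a=2, p=550, q=43

550/43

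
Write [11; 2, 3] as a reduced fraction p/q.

Using pₖ = aₖpₖ₋₁ + pₖ₋₂ and qₖ = aₖqₖ₋₁ + qₖ₋₂:
  k=0: a=11, p=11, q=1
  k=1: a=2, p=23, q=2
  k=2: a=3, p=80, q=7

80/7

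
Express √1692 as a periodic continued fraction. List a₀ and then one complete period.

[41; 7, 2, 7, 82]

a₀ = ⌊√1692⌋ = 41.
With m₀=0, d₀=1 and mₖ₊₁ = dₖaₖ − mₖ, dₖ₊₁ = (n − mₖ₊₁²)/dₖ, aₖ₊₁ = ⌊(a₀+mₖ₊₁)/dₖ₊₁⌋:
  k=1: m=41, d=11, a=7
  k=2: m=36, d=36, a=2
  k=3: m=36, d=11, a=7
  k=4: m=41, d=1, a=82
d=1 and a=2a₀=82 at k=4, so the next step gives (m, d) = (41, 11) again — its k=1 value — and the period has length 4.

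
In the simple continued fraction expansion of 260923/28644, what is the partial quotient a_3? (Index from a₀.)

260923 = 9·28644 + 3127   →  a_0 = 9
28644 = 9·3127 + 501   →  a_1 = 9
3127 = 6·501 + 121   →  a_2 = 6
501 = 4·121 + 17   →  a_3 = 4

4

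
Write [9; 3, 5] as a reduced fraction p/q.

149/16

Fold from the inside: start with 5/1.
  3 + 1/5 = 16/5
  9 + 5/16 = 149/16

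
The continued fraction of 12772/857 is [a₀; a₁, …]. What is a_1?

1

12772 = 14·857 + 774   →  a_0 = 14
857 = 1·774 + 83   →  a_1 = 1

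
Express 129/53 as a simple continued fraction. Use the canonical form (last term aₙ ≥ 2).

[2; 2, 3, 3, 2]

129 = 2×53 + 23
53 = 2×23 + 7
23 = 3×7 + 2
7 = 3×2 + 1
2 = 2×1 + 0  (stop)
So 129/53 = [2; 2, 3, 3, 2].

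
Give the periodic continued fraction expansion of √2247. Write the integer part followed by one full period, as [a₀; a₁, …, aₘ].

a₀ = ⌊√2247⌋ = 47.
With m₀=0, d₀=1 and mₖ₊₁ = dₖaₖ − mₖ, dₖ₊₁ = (n − mₖ₊₁²)/dₖ, aₖ₊₁ = ⌊(a₀+mₖ₊₁)/dₖ₊₁⌋:
  k=1: m=47, d=38, a=2
  k=2: m=29, d=37, a=2
  k=3: m=45, d=6, a=15
  k=4: m=45, d=37, a=2
  k=5: m=29, d=38, a=2
  k=6: m=47, d=1, a=94
d=1 and a=2a₀=94 at k=6, so the next step gives (m, d) = (47, 38) again — its k=1 value — and the period has length 6.

[47; 2, 2, 15, 2, 2, 94]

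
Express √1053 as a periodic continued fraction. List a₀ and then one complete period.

[32; 2, 4, 2, 64]

a₀ = ⌊√1053⌋ = 32.
With m₀=0, d₀=1 and mₖ₊₁ = dₖaₖ − mₖ, dₖ₊₁ = (n − mₖ₊₁²)/dₖ, aₖ₊₁ = ⌊(a₀+mₖ₊₁)/dₖ₊₁⌋:
  k=1: m=32, d=29, a=2
  k=2: m=26, d=13, a=4
  k=3: m=26, d=29, a=2
  k=4: m=32, d=1, a=64
d=1 and a=2a₀=64 at k=4, so the next step gives (m, d) = (32, 29) again — its k=1 value — and the period has length 4.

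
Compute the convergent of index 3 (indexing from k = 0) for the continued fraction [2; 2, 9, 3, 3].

Using pₖ = aₖpₖ₋₁ + pₖ₋₂, qₖ = aₖqₖ₋₁ + qₖ₋₂ (with p₋₁=1, p₋₂=0, q₋₁=0, q₋₂=1):
  k=0: a=2, p=2, q=1
  k=1: a=2, p=5, q=2
  k=2: a=9, p=47, q=19
  k=3: a=3, p=146, q=59

146/59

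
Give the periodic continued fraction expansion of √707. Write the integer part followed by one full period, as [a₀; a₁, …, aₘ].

a₀ = ⌊√707⌋ = 26.
With m₀=0, d₀=1 and mₖ₊₁ = dₖaₖ − mₖ, dₖ₊₁ = (n − mₖ₊₁²)/dₖ, aₖ₊₁ = ⌊(a₀+mₖ₊₁)/dₖ₊₁⌋:
  k=1: m=26, d=31, a=1
  k=2: m=5, d=22, a=1
  k=3: m=17, d=19, a=2
  k=4: m=21, d=14, a=3
  k=5: m=21, d=19, a=2
  k=6: m=17, d=22, a=1
  k=7: m=5, d=31, a=1
  k=8: m=26, d=1, a=52
d=1 and a=2a₀=52 at k=8, so the next step gives (m, d) = (26, 31) again — its k=1 value — and the period has length 8.

[26; 1, 1, 2, 3, 2, 1, 1, 52]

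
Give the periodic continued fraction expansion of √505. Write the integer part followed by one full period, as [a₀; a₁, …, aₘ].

a₀ = ⌊√505⌋ = 22.
With m₀=0, d₀=1 and mₖ₊₁ = dₖaₖ − mₖ, dₖ₊₁ = (n − mₖ₊₁²)/dₖ, aₖ₊₁ = ⌊(a₀+mₖ₊₁)/dₖ₊₁⌋:
  k=1: m=22, d=21, a=2
  k=2: m=20, d=5, a=8
  k=3: m=20, d=21, a=2
  k=4: m=22, d=1, a=44
d=1 and a=2a₀=44 at k=4, so the next step gives (m, d) = (22, 21) again — its k=1 value — and the period has length 4.

[22; 2, 8, 2, 44]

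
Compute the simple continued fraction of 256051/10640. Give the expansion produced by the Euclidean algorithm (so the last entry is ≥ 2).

256051 = 24*10640 + 691
10640 = 15*691 + 275
691 = 2*275 + 141
275 = 1*141 + 134
141 = 1*134 + 7
134 = 19*7 + 1
7 = 7*1 + 0  (stop)
So 256051/10640 = [24; 15, 2, 1, 1, 19, 7].

[24; 15, 2, 1, 1, 19, 7]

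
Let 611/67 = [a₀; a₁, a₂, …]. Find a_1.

611 = 9·67 + 8   →  a_0 = 9
67 = 8·8 + 3   →  a_1 = 8

8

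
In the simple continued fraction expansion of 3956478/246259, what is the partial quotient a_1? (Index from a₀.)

3956478 = 16·246259 + 16334   →  a_0 = 16
246259 = 15·16334 + 1249   →  a_1 = 15

15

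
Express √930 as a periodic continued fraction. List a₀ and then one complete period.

[30; 2, 60]

a₀ = ⌊√930⌋ = 30.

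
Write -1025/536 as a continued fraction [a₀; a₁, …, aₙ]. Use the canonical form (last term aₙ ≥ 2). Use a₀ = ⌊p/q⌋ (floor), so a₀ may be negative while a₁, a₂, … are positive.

-1025 = -2·536 + 47
536 = 11·47 + 19
47 = 2·19 + 9
19 = 2·9 + 1
9 = 9·1 + 0  (stop)
So -1025/536 = [-2; 11, 2, 2, 9].

[-2; 11, 2, 2, 9]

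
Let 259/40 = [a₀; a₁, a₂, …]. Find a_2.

259 = 6·40 + 19   →  a_0 = 6
40 = 2·19 + 2   →  a_1 = 2
19 = 9·2 + 1   →  a_2 = 9

9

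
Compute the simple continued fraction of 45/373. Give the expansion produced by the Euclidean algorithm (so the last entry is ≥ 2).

[0; 8, 3, 2, 6]

45 = 0*373 + 45
373 = 8*45 + 13
45 = 3*13 + 6
13 = 2*6 + 1
6 = 6*1 + 0  (stop)
So 45/373 = [0; 8, 3, 2, 6].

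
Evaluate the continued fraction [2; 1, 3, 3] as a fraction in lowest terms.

36/13

Fold from the inside: start with 3/1.
  3 + 1/3 = 10/3
  1 + 3/10 = 13/10
  2 + 10/13 = 36/13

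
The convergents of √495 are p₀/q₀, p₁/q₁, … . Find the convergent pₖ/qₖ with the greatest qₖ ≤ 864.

√495 = [22; 4, 44, …] (period length 2).
Convergents:
  p_0/q_0 = 22/1
  p_1/q_1 = 89/4
  p_2/q_2 = 3938/177
  p_3/q_3 = 15841/712
  p_4/q_4 = 700942/31505
q_3 = 712 ≤ 864 < 31505 = q_4, so the answer is 15841/712.

15841/712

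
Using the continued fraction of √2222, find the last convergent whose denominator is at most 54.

√2222 = [47; 7, 4, 7, 94, …] (period length 4).
Convergents:
  p_0/q_0 = 47/1
  p_1/q_1 = 330/7
  p_2/q_2 = 1367/29
  p_3/q_3 = 9899/210
q_2 = 29 ≤ 54 < 210 = q_3, so the answer is 1367/29.

1367/29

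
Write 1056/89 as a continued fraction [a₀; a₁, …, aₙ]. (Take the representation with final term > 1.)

[11; 1, 6, 2, 2, 2]

1056 = 11*89 + 77
89 = 1*77 + 12
77 = 6*12 + 5
12 = 2*5 + 2
5 = 2*2 + 1
2 = 2*1 + 0  (stop)
So 1056/89 = [11; 1, 6, 2, 2, 2].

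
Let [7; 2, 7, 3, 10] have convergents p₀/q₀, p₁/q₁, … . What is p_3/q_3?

Using pₖ = aₖpₖ₋₁ + pₖ₋₂, qₖ = aₖqₖ₋₁ + qₖ₋₂ (with p₋₁=1, p₋₂=0, q₋₁=0, q₋₂=1):
  k=0: a=7, p=7, q=1
  k=1: a=2, p=15, q=2
  k=2: a=7, p=112, q=15
  k=3: a=3, p=351, q=47

351/47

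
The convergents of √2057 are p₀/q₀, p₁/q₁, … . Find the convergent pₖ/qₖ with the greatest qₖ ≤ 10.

√2057 = [45; 2, 1, 4, 1, 2, 90, …] (period length 6).
Convergents:
  p_0/q_0 = 45/1
  p_1/q_1 = 91/2
  p_2/q_2 = 136/3
  p_3/q_3 = 635/14
q_2 = 3 ≤ 10 < 14 = q_3, so the answer is 136/3.

136/3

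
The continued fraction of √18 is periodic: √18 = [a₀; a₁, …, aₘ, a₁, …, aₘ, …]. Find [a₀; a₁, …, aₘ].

[4; 4, 8]

a₀ = ⌊√18⌋ = 4.
With m₀=0, d₀=1 and mₖ₊₁ = dₖaₖ − mₖ, dₖ₊₁ = (n − mₖ₊₁²)/dₖ, aₖ₊₁ = ⌊(a₀+mₖ₊₁)/dₖ₊₁⌋:
  k=1: m=4, d=2, a=4
  k=2: m=4, d=1, a=8
d=1 and a=2a₀=8 at k=2, so the next step gives (m, d) = (4, 2) again — its k=1 value — and the period has length 2.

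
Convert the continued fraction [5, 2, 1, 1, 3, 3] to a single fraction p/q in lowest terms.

Using pₖ = aₖpₖ₋₁ + pₖ₋₂ and qₖ = aₖqₖ₋₁ + qₖ₋₂:
  k=0: a=5, p=5, q=1
  k=1: a=2, p=11, q=2
  k=2: a=1, p=16, q=3
  k=3: a=1, p=27, q=5
  k=4: a=3, p=97, q=18
  k=5: a=3, p=318, q=59

318/59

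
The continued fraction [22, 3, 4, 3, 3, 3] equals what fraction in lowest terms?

10240/459

Fold from the inside: start with 3/1.
  3 + 1/3 = 10/3
  3 + 3/10 = 33/10
  4 + 10/33 = 142/33
  3 + 33/142 = 459/142
  22 + 142/459 = 10240/459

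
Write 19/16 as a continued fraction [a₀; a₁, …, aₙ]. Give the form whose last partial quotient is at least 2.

19 = 1×16 + 3
16 = 5×3 + 1
3 = 3×1 + 0  (stop)
So 19/16 = [1; 5, 3].

[1; 5, 3]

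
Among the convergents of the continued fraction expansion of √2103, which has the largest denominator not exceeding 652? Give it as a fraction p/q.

29487/643

√2103 = [45; 1, 6, 15, 6, 1, 90, …] (period length 6).
Convergents:
  p_0/q_0 = 45/1
  p_1/q_1 = 46/1
  p_2/q_2 = 321/7
  p_3/q_3 = 4861/106
  p_4/q_4 = 29487/643
  p_5/q_5 = 34348/749
q_4 = 643 ≤ 652 < 749 = q_5, so the answer is 29487/643.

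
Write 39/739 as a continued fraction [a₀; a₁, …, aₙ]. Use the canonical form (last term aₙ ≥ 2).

39 = 0×739 + 39
739 = 18×39 + 37
39 = 1×37 + 2
37 = 18×2 + 1
2 = 2×1 + 0  (stop)
So 39/739 = [0; 18, 1, 18, 2].

[0; 18, 1, 18, 2]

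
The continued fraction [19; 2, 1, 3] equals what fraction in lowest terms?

Using pₖ = aₖpₖ₋₁ + pₖ₋₂ and qₖ = aₖqₖ₋₁ + qₖ₋₂:
  k=0: a=19, p=19, q=1
  k=1: a=2, p=39, q=2
  k=2: a=1, p=58, q=3
  k=3: a=3, p=213, q=11

213/11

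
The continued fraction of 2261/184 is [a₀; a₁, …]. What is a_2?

2261 = 12·184 + 53   →  a_0 = 12
184 = 3·53 + 25   →  a_1 = 3
53 = 2·25 + 3   →  a_2 = 2

2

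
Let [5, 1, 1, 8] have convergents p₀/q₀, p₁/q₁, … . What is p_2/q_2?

Using pₖ = aₖpₖ₋₁ + pₖ₋₂, qₖ = aₖqₖ₋₁ + qₖ₋₂ (with p₋₁=1, p₋₂=0, q₋₁=0, q₋₂=1):
  k=0: a=5, p=5, q=1
  k=1: a=1, p=6, q=1
  k=2: a=1, p=11, q=2

11/2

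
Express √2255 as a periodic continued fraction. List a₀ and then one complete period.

a₀ = ⌊√2255⌋ = 47.
With m₀=0, d₀=1 and mₖ₊₁ = dₖaₖ − mₖ, dₖ₊₁ = (n − mₖ₊₁²)/dₖ, aₖ₊₁ = ⌊(a₀+mₖ₊₁)/dₖ₊₁⌋:
  k=1: m=47, d=46, a=2
  k=2: m=45, d=5, a=18
  k=3: m=45, d=46, a=2
  k=4: m=47, d=1, a=94
d=1 and a=2a₀=94 at k=4, so the next step gives (m, d) = (47, 46) again — its k=1 value — and the period has length 4.

[47; 2, 18, 2, 94]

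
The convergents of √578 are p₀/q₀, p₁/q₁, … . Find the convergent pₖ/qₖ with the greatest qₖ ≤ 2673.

27720/1153

√578 = [24; 24, 48, …] (period length 2).
Convergents:
  p_0/q_0 = 24/1
  p_1/q_1 = 577/24
  p_2/q_2 = 27720/1153
  p_3/q_3 = 665857/27696
q_2 = 1153 ≤ 2673 < 27696 = q_3, so the answer is 27720/1153.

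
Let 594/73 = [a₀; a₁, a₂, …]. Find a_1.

7

594 = 8·73 + 10   →  a_0 = 8
73 = 7·10 + 3   →  a_1 = 7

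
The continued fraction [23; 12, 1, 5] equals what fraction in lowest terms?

1777/77

Fold from the inside: start with 5/1.
  1 + 1/5 = 6/5
  12 + 5/6 = 77/6
  23 + 6/77 = 1777/77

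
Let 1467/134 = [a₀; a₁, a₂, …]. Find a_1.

1467 = 10·134 + 127   →  a_0 = 10
134 = 1·127 + 7   →  a_1 = 1

1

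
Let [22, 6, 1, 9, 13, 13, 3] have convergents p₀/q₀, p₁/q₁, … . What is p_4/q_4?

20019/904

Using pₖ = aₖpₖ₋₁ + pₖ₋₂, qₖ = aₖqₖ₋₁ + qₖ₋₂ (with p₋₁=1, p₋₂=0, q₋₁=0, q₋₂=1):
  k=0: a=22, p=22, q=1
  k=1: a=6, p=133, q=6
  k=2: a=1, p=155, q=7
  k=3: a=9, p=1528, q=69
  k=4: a=13, p=20019, q=904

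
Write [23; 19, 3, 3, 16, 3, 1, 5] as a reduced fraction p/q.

1694677/73516

Fold from the inside: start with 5/1.
  1 + 1/5 = 6/5
  3 + 5/6 = 23/6
  16 + 6/23 = 374/23
  3 + 23/374 = 1145/374
  3 + 374/1145 = 3809/1145
  19 + 1145/3809 = 73516/3809
  23 + 3809/73516 = 1694677/73516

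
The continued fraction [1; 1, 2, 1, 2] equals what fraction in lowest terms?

19/11

Fold from the inside: start with 2/1.
  1 + 1/2 = 3/2
  2 + 2/3 = 8/3
  1 + 3/8 = 11/8
  1 + 8/11 = 19/11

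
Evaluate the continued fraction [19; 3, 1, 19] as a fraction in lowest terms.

1521/79

Fold from the inside: start with 19/1.
  1 + 1/19 = 20/19
  3 + 19/20 = 79/20
  19 + 20/79 = 1521/79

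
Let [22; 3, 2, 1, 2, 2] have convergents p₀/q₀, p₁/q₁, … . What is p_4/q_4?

Using pₖ = aₖpₖ₋₁ + pₖ₋₂, qₖ = aₖqₖ₋₁ + qₖ₋₂ (with p₋₁=1, p₋₂=0, q₋₁=0, q₋₂=1):
  k=0: a=22, p=22, q=1
  k=1: a=3, p=67, q=3
  k=2: a=2, p=156, q=7
  k=3: a=1, p=223, q=10
  k=4: a=2, p=602, q=27

602/27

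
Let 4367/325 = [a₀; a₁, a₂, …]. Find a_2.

3

4367 = 13·325 + 142   →  a_0 = 13
325 = 2·142 + 41   →  a_1 = 2
142 = 3·41 + 19   →  a_2 = 3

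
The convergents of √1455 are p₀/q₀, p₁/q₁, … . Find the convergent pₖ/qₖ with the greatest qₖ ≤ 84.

3166/83

√1455 = [38; 6, 1, 11, 1, 6, 76, …] (period length 6).
Convergents:
  p_0/q_0 = 38/1
  p_1/q_1 = 229/6
  p_2/q_2 = 267/7
  p_3/q_3 = 3166/83
  p_4/q_4 = 3433/90
q_3 = 83 ≤ 84 < 90 = q_4, so the answer is 3166/83.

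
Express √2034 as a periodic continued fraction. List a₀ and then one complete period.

a₀ = ⌊√2034⌋ = 45.
With m₀=0, d₀=1 and mₖ₊₁ = dₖaₖ − mₖ, dₖ₊₁ = (n − mₖ₊₁²)/dₖ, aₖ₊₁ = ⌊(a₀+mₖ₊₁)/dₖ₊₁⌋:
  k=1: m=45, d=9, a=10
  k=2: m=45, d=1, a=90
d=1 and a=2a₀=90 at k=2, so the next step gives (m, d) = (45, 9) again — its k=1 value — and the period has length 2.

[45; 10, 90]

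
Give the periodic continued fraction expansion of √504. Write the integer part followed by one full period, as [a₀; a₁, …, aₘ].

a₀ = ⌊√504⌋ = 22.
With m₀=0, d₀=1 and mₖ₊₁ = dₖaₖ − mₖ, dₖ₊₁ = (n − mₖ₊₁²)/dₖ, aₖ₊₁ = ⌊(a₀+mₖ₊₁)/dₖ₊₁⌋:
  k=1: m=22, d=20, a=2
  k=2: m=18, d=9, a=4
  k=3: m=18, d=20, a=2
  k=4: m=22, d=1, a=44
d=1 and a=2a₀=44 at k=4, so the next step gives (m, d) = (22, 20) again — its k=1 value — and the period has length 4.

[22; 2, 4, 2, 44]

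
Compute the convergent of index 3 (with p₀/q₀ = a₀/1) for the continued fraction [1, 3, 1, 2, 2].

Using pₖ = aₖpₖ₋₁ + pₖ₋₂, qₖ = aₖqₖ₋₁ + qₖ₋₂ (with p₋₁=1, p₋₂=0, q₋₁=0, q₋₂=1):
  k=0: a=1, p=1, q=1
  k=1: a=3, p=4, q=3
  k=2: a=1, p=5, q=4
  k=3: a=2, p=14, q=11

14/11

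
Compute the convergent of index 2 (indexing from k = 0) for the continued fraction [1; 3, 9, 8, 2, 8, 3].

37/28

Using pₖ = aₖpₖ₋₁ + pₖ₋₂, qₖ = aₖqₖ₋₁ + qₖ₋₂ (with p₋₁=1, p₋₂=0, q₋₁=0, q₋₂=1):
  k=0: a=1, p=1, q=1
  k=1: a=3, p=4, q=3
  k=2: a=9, p=37, q=28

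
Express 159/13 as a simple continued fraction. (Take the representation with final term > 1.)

[12; 4, 3]

159 = 12×13 + 3
13 = 4×3 + 1
3 = 3×1 + 0  (stop)
So 159/13 = [12; 4, 3].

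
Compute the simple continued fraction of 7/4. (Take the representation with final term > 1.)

7 = 1×4 + 3
4 = 1×3 + 1
3 = 3×1 + 0  (stop)
So 7/4 = [1; 1, 3].

[1; 1, 3]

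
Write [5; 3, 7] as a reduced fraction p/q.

Fold from the inside: start with 7/1.
  3 + 1/7 = 22/7
  5 + 7/22 = 117/22

117/22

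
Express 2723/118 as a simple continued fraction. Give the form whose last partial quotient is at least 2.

[23; 13, 9]

2723 = 23×118 + 9
118 = 13×9 + 1
9 = 9×1 + 0  (stop)
So 2723/118 = [23; 13, 9].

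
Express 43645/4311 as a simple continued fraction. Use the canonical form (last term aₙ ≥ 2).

[10; 8, 17, 3, 1, 7]

43645 = 10*4311 + 535
4311 = 8*535 + 31
535 = 17*31 + 8
31 = 3*8 + 7
8 = 1*7 + 1
7 = 7*1 + 0  (stop)
So 43645/4311 = [10; 8, 17, 3, 1, 7].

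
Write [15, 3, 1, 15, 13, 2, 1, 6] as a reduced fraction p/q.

257807/16901

Fold from the inside: start with 6/1.
  1 + 1/6 = 7/6
  2 + 6/7 = 20/7
  13 + 7/20 = 267/20
  15 + 20/267 = 4025/267
  1 + 267/4025 = 4292/4025
  3 + 4025/4292 = 16901/4292
  15 + 4292/16901 = 257807/16901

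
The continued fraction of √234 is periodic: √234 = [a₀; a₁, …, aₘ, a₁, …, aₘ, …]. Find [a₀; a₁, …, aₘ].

a₀ = ⌊√234⌋ = 15.
With m₀=0, d₀=1 and mₖ₊₁ = dₖaₖ − mₖ, dₖ₊₁ = (n − mₖ₊₁²)/dₖ, aₖ₊₁ = ⌊(a₀+mₖ₊₁)/dₖ₊₁⌋:
  k=1: m=15, d=9, a=3
  k=2: m=12, d=10, a=2
  k=3: m=8, d=17, a=1
  k=4: m=9, d=9, a=2
  k=5: m=9, d=17, a=1
  k=6: m=8, d=10, a=2
  k=7: m=12, d=9, a=3
  k=8: m=15, d=1, a=30
d=1 and a=2a₀=30 at k=8, so the next step gives (m, d) = (15, 9) again — its k=1 value — and the period has length 8.

[15; 3, 2, 1, 2, 1, 2, 3, 30]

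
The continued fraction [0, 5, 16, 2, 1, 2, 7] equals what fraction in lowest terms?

966/4889

Fold from the inside: start with 7/1.
  2 + 1/7 = 15/7
  1 + 7/15 = 22/15
  2 + 15/22 = 59/22
  16 + 22/59 = 966/59
  5 + 59/966 = 4889/966
  0 + 966/4889 = 966/4889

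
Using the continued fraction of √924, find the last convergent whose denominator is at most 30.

√924 = [30; 2, 1, 1, 14, 1, 1, 2, 60, …] (period length 8).
Convergents:
  p_0/q_0 = 30/1
  p_1/q_1 = 61/2
  p_2/q_2 = 91/3
  p_3/q_3 = 152/5
  p_4/q_4 = 2219/73
q_3 = 5 ≤ 30 < 73 = q_4, so the answer is 152/5.

152/5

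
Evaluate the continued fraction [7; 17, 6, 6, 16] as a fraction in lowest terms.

Fold from the inside: start with 16/1.
  6 + 1/16 = 97/16
  6 + 16/97 = 598/97
  17 + 97/598 = 10263/598
  7 + 598/10263 = 72439/10263

72439/10263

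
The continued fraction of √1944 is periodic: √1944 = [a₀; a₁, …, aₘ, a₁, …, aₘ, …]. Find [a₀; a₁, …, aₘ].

a₀ = ⌊√1944⌋ = 44.
With m₀=0, d₀=1 and mₖ₊₁ = dₖaₖ − mₖ, dₖ₊₁ = (n − mₖ₊₁²)/dₖ, aₖ₊₁ = ⌊(a₀+mₖ₊₁)/dₖ₊₁⌋:
  k=1: m=44, d=8, a=11
  k=2: m=44, d=1, a=88
d=1 and a=2a₀=88 at k=2, so the next step gives (m, d) = (44, 8) again — its k=1 value — and the period has length 2.

[44; 11, 88]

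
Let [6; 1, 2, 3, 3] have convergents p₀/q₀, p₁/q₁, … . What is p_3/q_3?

Using pₖ = aₖpₖ₋₁ + pₖ₋₂, qₖ = aₖqₖ₋₁ + qₖ₋₂ (with p₋₁=1, p₋₂=0, q₋₁=0, q₋₂=1):
  k=0: a=6, p=6, q=1
  k=1: a=1, p=7, q=1
  k=2: a=2, p=20, q=3
  k=3: a=3, p=67, q=10

67/10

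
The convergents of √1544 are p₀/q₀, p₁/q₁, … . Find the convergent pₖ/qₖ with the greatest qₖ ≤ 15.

√1544 = [39; 3, 2, 2, 9, 2, 2, 3, 78, …] (period length 8).
Convergents:
  p_0/q_0 = 39/1
  p_1/q_1 = 118/3
  p_2/q_2 = 275/7
  p_3/q_3 = 668/17
q_2 = 7 ≤ 15 < 17 = q_3, so the answer is 275/7.

275/7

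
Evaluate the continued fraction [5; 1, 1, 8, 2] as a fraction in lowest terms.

Using pₖ = aₖpₖ₋₁ + pₖ₋₂ and qₖ = aₖqₖ₋₁ + qₖ₋₂:
  k=0: a=5, p=5, q=1
  k=1: a=1, p=6, q=1
  k=2: a=1, p=11, q=2
  k=3: a=8, p=94, q=17
  k=4: a=2, p=199, q=36

199/36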